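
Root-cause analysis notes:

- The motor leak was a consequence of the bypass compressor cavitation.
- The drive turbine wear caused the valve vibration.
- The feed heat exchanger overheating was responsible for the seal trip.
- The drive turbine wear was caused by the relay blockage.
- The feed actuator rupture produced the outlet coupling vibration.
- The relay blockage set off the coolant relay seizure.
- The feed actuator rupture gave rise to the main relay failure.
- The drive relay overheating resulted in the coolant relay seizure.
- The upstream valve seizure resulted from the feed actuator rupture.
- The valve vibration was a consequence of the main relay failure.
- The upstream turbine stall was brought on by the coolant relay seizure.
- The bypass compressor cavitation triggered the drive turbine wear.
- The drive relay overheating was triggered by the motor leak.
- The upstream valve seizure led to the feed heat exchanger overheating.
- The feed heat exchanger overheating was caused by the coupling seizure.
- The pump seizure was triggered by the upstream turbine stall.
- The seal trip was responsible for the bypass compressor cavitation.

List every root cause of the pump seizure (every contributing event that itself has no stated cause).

Tracing upstream from the pump seizure: the pump seizure ← the upstream turbine stall ← the coolant relay seizure ← the drive relay overheating ← the motor leak ← the bypass compressor cavitation ← the seal trip ← the feed heat exchanger overheating ← the upstream valve seizure ← the feed actuator rupture.
A separate upstream branch: the pump seizure ← the upstream turbine stall ← the coolant relay seizure ← the drive relay overheating ← the motor leak ← the bypass compressor cavitation ← the seal trip ← the feed heat exchanger overheating ← the coupling seizure.
A separate upstream branch: the pump seizure ← the upstream turbine stall ← the coolant relay seizure ← the relay blockage.
Each of those chain origins has no stated cause.

the coupling seizure, the feed actuator rupture, the relay blockage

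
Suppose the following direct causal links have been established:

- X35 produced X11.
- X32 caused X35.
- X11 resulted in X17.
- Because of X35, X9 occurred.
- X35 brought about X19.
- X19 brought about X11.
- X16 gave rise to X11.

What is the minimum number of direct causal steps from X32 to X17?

3

Shortest chain: X32 → X35 → X11 → X17.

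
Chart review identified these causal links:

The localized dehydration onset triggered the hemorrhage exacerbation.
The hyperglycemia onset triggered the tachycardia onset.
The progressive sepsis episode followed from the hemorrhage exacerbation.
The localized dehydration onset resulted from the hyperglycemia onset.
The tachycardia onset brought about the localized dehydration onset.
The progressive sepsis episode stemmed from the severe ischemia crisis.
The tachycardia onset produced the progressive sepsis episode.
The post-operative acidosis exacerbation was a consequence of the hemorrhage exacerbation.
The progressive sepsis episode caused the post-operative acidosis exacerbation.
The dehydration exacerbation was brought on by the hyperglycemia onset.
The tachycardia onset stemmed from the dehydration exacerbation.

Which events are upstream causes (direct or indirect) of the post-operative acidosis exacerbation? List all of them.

Immediate causes of the post-operative acidosis exacerbation: the hemorrhage exacerbation, the progressive sepsis episode.
Further upstream: the hyperglycemia onset, the dehydration exacerbation, the tachycardia onset, the localized dehydration onset, the severe ischemia crisis.

the dehydration exacerbation, the hemorrhage exacerbation, the hyperglycemia onset, the localized dehydration onset, the progressive sepsis episode, the severe ischemia crisis, the tachycardia onset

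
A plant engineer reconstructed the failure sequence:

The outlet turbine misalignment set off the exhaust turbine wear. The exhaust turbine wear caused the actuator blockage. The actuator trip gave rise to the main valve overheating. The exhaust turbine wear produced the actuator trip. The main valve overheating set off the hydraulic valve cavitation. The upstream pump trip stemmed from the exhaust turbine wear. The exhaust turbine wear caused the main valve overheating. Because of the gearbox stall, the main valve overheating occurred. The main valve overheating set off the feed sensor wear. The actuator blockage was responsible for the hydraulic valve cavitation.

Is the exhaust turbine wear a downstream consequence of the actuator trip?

No

The actuator trip leads to the main valve overheating, the feed sensor wear, the hydraulic valve cavitation; the exhaust turbine wear is not among them.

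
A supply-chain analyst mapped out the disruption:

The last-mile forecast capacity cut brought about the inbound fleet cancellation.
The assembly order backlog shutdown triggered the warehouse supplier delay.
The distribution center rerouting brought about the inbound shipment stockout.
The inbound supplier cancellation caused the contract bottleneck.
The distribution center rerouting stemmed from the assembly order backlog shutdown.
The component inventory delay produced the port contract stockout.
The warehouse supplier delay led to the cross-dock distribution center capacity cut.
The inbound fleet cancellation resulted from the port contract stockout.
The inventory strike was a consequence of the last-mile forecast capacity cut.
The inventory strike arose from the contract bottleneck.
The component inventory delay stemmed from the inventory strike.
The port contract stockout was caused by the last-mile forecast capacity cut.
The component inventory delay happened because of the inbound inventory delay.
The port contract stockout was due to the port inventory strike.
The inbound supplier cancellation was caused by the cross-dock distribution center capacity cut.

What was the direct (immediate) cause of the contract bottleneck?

Upstream contributors include the assembly order backlog shutdown, the warehouse supplier delay, the cross-dock distribution center capacity cut, but only the inbound supplier cancellation feeds directly into the contract bottleneck.

the inbound supplier cancellation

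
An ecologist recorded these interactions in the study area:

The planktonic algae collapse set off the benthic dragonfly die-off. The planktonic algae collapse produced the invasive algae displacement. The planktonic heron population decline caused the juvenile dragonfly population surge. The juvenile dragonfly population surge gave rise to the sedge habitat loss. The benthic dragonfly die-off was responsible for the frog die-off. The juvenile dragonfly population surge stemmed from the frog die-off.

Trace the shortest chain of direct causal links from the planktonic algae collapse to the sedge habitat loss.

the planktonic algae collapse → the benthic dragonfly die-off
the benthic dragonfly die-off → the frog die-off
the frog die-off → the juvenile dragonfly population surge
the juvenile dragonfly population surge → the sedge habitat loss
Length: 4 steps.

the planktonic algae collapse → the benthic dragonfly die-off → the frog die-off → the juvenile dragonfly population surge → the sedge habitat loss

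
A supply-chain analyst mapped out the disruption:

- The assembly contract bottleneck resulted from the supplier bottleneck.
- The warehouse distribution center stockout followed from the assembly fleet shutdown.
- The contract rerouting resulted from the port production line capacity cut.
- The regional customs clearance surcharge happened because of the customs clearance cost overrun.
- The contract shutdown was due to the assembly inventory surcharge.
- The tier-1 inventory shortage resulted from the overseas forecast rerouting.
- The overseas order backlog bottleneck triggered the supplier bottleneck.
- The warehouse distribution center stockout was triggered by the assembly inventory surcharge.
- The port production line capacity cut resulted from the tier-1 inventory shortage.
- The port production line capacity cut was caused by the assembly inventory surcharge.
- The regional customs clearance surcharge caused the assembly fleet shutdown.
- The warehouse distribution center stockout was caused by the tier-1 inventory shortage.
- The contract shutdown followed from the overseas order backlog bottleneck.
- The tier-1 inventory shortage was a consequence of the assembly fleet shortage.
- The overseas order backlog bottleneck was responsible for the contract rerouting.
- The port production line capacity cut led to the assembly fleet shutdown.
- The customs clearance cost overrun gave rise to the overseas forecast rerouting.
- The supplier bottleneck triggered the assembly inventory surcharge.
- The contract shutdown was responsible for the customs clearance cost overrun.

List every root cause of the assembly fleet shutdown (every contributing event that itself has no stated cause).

the assembly fleet shortage, the overseas order backlog bottleneck

Tracing upstream from the assembly fleet shutdown: the assembly fleet shutdown ← the port production line capacity cut ← the assembly inventory surcharge ← the supplier bottleneck ← the overseas order backlog bottleneck.
A separate upstream branch: the assembly fleet shutdown ← the port production line capacity cut ← the tier-1 inventory shortage ← the assembly fleet shortage.
Each of those chain origins has no stated cause.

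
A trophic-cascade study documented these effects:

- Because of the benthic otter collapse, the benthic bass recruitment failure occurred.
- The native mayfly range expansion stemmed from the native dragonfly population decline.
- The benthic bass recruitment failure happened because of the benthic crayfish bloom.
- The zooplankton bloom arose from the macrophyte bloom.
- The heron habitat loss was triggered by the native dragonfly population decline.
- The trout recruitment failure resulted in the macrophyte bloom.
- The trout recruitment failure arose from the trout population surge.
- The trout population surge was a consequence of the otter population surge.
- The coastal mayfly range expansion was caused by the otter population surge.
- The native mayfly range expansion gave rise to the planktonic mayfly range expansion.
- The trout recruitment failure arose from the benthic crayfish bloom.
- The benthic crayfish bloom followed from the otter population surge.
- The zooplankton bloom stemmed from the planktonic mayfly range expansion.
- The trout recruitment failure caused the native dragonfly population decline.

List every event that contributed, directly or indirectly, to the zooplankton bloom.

Immediate causes of the zooplankton bloom: the planktonic mayfly range expansion, the macrophyte bloom.
Further upstream: the otter population surge, the benthic crayfish bloom, the trout population surge, the trout recruitment failure, the native dragonfly population decline, the native mayfly range expansion.

the benthic crayfish bloom, the macrophyte bloom, the native dragonfly population decline, the native mayfly range expansion, the otter population surge, the planktonic mayfly range expansion, the trout population surge, the trout recruitment failure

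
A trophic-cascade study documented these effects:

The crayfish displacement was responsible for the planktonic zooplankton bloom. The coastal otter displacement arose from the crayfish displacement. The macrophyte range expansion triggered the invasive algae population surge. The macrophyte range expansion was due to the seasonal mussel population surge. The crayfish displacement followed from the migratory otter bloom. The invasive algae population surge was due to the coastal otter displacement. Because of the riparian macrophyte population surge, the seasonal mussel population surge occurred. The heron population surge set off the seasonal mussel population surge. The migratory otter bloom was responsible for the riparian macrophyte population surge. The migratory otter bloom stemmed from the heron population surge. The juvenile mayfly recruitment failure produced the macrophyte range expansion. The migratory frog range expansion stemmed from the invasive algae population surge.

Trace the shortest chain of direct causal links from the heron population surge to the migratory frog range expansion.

the heron population surge → the seasonal mussel population surge
the seasonal mussel population surge → the macrophyte range expansion
the macrophyte range expansion → the invasive algae population surge
the invasive algae population surge → the migratory frog range expansion
Length: 4 steps.

the heron population surge → the seasonal mussel population surge → the macrophyte range expansion → the invasive algae population surge → the migratory frog range expansion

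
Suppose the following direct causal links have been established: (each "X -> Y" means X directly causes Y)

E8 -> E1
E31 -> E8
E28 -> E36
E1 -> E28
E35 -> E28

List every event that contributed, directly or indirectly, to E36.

E1, E28, E31, E35, E8

Immediate cause of E36: E28.
Further upstream: E31, E8, E1, E35.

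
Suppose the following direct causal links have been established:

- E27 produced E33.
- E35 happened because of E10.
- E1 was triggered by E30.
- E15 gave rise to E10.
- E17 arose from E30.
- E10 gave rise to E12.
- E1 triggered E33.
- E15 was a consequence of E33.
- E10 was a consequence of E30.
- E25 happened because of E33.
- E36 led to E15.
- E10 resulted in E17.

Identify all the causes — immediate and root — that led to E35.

E1, E10, E15, E27, E30, E33, E36

Immediate cause of E35: E10.
Further upstream: E36, E27, E30, E1, E33, E15.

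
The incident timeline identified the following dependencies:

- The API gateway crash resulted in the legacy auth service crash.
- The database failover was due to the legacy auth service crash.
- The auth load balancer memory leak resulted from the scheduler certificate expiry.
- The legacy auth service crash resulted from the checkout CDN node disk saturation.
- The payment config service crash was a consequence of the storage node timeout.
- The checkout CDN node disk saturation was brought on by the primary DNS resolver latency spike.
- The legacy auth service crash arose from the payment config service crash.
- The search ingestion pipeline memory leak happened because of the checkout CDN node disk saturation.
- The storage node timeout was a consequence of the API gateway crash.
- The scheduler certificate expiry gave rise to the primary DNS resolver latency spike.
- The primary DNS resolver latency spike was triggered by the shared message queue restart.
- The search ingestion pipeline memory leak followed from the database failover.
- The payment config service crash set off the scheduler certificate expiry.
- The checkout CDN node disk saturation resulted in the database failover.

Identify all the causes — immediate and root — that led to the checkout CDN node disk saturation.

Immediate cause of the checkout CDN node disk saturation: the primary DNS resolver latency spike.
Further upstream: the API gateway crash, the storage node timeout, the payment config service crash, the scheduler certificate expiry, the shared message queue restart.

the API gateway crash, the payment config service crash, the primary DNS resolver latency spike, the scheduler certificate expiry, the shared message queue restart, the storage node timeout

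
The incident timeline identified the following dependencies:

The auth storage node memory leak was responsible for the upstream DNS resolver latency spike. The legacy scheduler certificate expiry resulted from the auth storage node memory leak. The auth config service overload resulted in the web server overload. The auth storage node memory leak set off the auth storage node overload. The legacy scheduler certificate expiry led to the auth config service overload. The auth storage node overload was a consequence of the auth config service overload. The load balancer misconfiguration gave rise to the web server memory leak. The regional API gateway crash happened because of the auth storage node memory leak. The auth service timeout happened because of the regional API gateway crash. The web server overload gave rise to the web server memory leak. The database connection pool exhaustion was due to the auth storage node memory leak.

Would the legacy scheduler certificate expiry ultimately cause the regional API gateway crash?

The legacy scheduler certificate expiry leads to the auth config service overload, the web server overload, the web server memory leak, the auth storage node overload; the regional API gateway crash is not among them.

No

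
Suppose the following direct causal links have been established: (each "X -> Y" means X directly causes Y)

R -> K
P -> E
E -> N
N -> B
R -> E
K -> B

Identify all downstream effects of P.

B, E, N

Direct effects: E.
2 steps out: N.
3 steps out: B.
Not reachable from it: R, K.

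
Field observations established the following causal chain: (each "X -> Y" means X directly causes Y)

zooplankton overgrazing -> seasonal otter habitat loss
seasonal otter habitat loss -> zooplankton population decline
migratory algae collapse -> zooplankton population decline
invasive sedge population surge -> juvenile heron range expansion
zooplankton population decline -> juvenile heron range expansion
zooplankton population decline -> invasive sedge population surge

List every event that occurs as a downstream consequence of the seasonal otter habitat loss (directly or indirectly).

Direct effects: the zooplankton population decline.
2 steps out: the invasive sedge population surge, the juvenile heron range expansion.
Not reachable from it: the zooplankton overgrazing, the migratory algae collapse.

the invasive sedge population surge, the juvenile heron range expansion, the zooplankton population decline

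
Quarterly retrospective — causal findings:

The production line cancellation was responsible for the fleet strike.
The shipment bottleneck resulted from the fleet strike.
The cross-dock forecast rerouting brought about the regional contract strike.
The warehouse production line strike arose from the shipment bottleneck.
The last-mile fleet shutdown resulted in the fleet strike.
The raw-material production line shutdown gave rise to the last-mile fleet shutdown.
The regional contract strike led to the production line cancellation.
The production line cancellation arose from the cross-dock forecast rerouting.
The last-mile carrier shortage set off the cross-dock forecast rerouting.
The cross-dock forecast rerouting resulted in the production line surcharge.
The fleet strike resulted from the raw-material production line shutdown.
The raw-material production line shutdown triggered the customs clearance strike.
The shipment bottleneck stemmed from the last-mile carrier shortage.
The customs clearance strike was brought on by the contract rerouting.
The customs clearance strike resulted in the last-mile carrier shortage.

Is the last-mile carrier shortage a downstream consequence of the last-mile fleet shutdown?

No

The last-mile fleet shutdown leads to the fleet strike, the shipment bottleneck, the warehouse production line strike; the last-mile carrier shortage is not among them.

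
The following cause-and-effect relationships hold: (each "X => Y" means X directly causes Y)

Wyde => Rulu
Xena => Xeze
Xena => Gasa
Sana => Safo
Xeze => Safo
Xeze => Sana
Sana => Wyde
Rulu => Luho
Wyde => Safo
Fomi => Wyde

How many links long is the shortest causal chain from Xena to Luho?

5

Shortest chain: Xena → Xeze → Sana → Wyde → Rulu → Luho.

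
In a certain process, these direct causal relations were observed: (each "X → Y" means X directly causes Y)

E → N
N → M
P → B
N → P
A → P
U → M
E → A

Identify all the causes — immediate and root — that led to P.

A, E, N

Immediate causes of P: A, N.
Further upstream: E.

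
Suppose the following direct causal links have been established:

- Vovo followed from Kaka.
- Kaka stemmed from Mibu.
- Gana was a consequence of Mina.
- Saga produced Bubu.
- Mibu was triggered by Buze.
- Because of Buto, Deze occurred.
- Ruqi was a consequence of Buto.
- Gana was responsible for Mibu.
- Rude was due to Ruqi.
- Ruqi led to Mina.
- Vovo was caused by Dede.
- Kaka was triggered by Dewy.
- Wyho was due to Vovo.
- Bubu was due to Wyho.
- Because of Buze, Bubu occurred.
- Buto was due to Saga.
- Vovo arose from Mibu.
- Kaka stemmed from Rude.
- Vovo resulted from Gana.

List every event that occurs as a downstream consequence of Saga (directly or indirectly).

Direct effects: Buto, Bubu.
2 steps out: Ruqi, Deze.
3 steps out: Rude, Mina.
4 steps out: Gana, Kaka.
5 steps out: Mibu, Vovo.
6 steps out: Wyho.
Not reachable from it: Buze, Dede, Dewy.

Bubu, Buto, Deze, Gana, Kaka, Mibu, Mina, Rude, Ruqi, Vovo, Wyho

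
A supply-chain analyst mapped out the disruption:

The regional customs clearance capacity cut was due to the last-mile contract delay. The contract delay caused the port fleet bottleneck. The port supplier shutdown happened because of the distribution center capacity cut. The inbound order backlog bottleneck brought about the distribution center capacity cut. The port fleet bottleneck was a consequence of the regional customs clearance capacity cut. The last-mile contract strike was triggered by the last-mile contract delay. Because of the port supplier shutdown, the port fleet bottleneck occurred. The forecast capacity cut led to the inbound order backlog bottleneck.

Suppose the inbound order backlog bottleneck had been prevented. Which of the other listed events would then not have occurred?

the distribution center capacity cut, the port supplier shutdown

Downstream of the inbound order backlog bottleneck: the distribution center capacity cut, the port supplier shutdown, the port fleet bottleneck.
Of those, still caused via another path: the port fleet bottleneck.
The remainder have no surviving cause.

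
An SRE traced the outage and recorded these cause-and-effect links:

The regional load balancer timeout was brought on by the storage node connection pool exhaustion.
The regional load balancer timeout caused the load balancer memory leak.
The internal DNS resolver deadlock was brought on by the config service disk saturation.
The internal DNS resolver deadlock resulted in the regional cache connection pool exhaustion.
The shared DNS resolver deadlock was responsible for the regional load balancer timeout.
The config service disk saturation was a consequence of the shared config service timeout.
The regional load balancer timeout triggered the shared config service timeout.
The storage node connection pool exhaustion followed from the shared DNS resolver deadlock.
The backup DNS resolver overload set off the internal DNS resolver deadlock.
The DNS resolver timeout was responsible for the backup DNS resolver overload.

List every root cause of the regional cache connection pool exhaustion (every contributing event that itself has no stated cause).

Tracing upstream from the regional cache connection pool exhaustion: the regional cache connection pool exhaustion ← the internal DNS resolver deadlock ← the config service disk saturation ← the shared config service timeout ← the regional load balancer timeout ← the shared DNS resolver deadlock.
A separate upstream branch: the regional cache connection pool exhaustion ← the internal DNS resolver deadlock ← the backup DNS resolver overload ← the DNS resolver timeout.
Each of those chain origins has no stated cause.

the DNS resolver timeout, the shared DNS resolver deadlock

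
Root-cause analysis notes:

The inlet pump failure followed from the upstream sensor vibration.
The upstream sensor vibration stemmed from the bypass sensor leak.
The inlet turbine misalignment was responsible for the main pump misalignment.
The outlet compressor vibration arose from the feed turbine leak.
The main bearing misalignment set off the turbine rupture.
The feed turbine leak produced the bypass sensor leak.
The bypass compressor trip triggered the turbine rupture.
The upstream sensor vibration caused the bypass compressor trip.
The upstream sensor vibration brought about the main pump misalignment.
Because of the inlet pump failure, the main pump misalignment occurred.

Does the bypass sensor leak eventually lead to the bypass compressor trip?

There is a causal chain: the bypass sensor leak → the upstream sensor vibration → the bypass compressor trip.

Yes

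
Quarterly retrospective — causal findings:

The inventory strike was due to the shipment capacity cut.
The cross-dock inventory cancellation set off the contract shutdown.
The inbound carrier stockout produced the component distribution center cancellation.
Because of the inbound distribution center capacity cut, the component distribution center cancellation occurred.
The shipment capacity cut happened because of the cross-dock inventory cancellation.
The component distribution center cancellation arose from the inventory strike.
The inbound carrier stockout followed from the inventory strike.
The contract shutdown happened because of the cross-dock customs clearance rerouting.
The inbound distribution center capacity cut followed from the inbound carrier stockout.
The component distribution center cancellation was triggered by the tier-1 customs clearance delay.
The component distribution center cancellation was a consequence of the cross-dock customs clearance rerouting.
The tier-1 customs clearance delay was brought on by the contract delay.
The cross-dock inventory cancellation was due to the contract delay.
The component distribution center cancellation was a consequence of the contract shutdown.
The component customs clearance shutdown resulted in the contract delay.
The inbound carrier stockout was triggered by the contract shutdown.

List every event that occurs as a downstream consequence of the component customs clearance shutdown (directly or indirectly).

the component distribution center cancellation, the contract delay, the contract shutdown, the cross-dock inventory cancellation, the inbound carrier stockout, the inbound distribution center capacity cut, the inventory strike, the shipment capacity cut, the tier-1 customs clearance delay

Direct effects: the contract delay.
2 steps out: the cross-dock inventory cancellation, the tier-1 customs clearance delay.
3 steps out: the shipment capacity cut, the contract shutdown, the component distribution center cancellation.
4 steps out: the inventory strike, the inbound carrier stockout.
5 steps out: the inbound distribution center capacity cut.
Not reachable from it: the cross-dock customs clearance rerouting.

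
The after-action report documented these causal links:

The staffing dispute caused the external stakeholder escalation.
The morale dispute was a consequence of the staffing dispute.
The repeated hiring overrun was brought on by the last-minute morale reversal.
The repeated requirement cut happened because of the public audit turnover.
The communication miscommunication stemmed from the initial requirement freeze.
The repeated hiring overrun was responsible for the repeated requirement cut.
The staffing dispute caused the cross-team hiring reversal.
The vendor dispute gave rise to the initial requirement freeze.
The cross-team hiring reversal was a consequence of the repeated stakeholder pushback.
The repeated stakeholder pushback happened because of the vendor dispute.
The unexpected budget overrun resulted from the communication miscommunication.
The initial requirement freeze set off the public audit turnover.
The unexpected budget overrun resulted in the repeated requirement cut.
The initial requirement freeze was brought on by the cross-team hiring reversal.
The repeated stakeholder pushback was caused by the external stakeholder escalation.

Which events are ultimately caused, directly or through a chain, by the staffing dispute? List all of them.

Direct effects: the morale dispute, the external stakeholder escalation, the cross-team hiring reversal.
2 steps out: the repeated stakeholder pushback, the initial requirement freeze.
3 steps out: the communication miscommunication, the public audit turnover.
4 steps out: the unexpected budget overrun, the repeated requirement cut.
Not reachable from it: the vendor dispute, the last-minute morale reversal, the repeated hiring overrun.

the communication miscommunication, the cross-team hiring reversal, the external stakeholder escalation, the initial requirement freeze, the morale dispute, the public audit turnover, the repeated requirement cut, the repeated stakeholder pushback, the unexpected budget overrun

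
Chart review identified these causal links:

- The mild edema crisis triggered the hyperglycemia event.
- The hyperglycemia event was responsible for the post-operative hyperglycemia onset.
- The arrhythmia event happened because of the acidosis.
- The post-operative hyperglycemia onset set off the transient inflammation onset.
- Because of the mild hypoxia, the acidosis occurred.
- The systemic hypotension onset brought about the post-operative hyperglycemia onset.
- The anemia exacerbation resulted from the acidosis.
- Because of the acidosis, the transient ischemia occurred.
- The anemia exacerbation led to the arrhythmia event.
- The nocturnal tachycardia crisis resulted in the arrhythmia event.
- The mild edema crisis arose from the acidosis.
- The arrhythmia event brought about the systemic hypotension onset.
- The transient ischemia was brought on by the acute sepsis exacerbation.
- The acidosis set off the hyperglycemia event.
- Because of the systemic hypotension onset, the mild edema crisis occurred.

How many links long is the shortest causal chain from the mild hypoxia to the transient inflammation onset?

Shortest chain: the mild hypoxia → the acidosis → the hyperglycemia event → the post-operative hyperglycemia onset → the transient inflammation onset.

4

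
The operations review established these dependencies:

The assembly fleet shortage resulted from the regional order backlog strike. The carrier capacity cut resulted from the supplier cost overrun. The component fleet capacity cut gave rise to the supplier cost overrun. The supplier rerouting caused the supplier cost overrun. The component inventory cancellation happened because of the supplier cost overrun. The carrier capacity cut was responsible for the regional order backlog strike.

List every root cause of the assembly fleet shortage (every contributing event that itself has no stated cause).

the component fleet capacity cut, the supplier rerouting

Tracing upstream from the assembly fleet shortage: the assembly fleet shortage ← the regional order backlog strike ← the carrier capacity cut ← the supplier cost overrun ← the component fleet capacity cut.
A separate upstream branch: the assembly fleet shortage ← the regional order backlog strike ← the carrier capacity cut ← the supplier cost overrun ← the supplier rerouting.
Each of those chain origins has no stated cause.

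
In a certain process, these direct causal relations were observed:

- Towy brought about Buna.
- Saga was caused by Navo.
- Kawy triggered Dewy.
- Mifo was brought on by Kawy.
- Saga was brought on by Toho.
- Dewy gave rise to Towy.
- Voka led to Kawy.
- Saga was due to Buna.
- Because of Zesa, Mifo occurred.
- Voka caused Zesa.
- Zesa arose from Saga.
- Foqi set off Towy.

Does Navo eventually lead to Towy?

No

Navo leads to Saga, Zesa, Mifo; Towy is not among them.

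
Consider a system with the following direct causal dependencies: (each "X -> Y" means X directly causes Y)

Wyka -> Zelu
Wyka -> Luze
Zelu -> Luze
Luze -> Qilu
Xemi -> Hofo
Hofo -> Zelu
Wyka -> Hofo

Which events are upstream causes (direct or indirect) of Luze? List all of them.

Immediate causes of Luze: Wyka, Zelu.
Further upstream: Hofo, Xemi.

Hofo, Wyka, Xemi, Zelu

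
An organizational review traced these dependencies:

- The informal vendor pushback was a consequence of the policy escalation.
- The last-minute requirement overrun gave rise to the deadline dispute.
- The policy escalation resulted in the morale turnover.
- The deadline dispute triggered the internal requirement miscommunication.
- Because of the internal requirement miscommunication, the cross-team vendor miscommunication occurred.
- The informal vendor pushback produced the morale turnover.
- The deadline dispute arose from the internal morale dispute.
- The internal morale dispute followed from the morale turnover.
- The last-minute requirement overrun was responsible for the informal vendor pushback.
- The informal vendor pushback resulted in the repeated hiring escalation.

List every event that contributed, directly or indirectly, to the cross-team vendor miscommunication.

Immediate cause of the cross-team vendor miscommunication: the internal requirement miscommunication.
Further upstream: the last-minute requirement overrun, the policy escalation, the informal vendor pushback, the morale turnover, the internal morale dispute, the deadline dispute.

the deadline dispute, the informal vendor pushback, the internal morale dispute, the internal requirement miscommunication, the last-minute requirement overrun, the morale turnover, the policy escalation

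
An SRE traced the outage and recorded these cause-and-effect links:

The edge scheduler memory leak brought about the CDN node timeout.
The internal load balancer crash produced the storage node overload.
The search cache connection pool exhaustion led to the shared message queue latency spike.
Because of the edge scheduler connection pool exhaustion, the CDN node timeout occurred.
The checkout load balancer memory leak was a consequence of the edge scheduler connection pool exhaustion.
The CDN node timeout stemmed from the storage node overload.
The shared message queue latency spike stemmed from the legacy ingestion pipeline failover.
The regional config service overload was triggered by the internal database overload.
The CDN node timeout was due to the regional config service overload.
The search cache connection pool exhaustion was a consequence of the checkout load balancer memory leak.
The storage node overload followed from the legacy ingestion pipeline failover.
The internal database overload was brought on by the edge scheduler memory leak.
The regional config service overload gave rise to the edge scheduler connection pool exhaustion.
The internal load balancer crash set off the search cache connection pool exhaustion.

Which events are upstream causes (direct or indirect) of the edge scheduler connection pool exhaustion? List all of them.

Immediate cause of the edge scheduler connection pool exhaustion: the regional config service overload.
Further upstream: the edge scheduler memory leak, the internal database overload.

the edge scheduler memory leak, the internal database overload, the regional config service overload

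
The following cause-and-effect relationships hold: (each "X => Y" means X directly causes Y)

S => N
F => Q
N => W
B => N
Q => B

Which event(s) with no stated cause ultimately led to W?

F, S

Tracing upstream from W: W ← N ← B ← Q ← F.
A separate upstream branch: W ← N ← S.
Each of those chain origins has no stated cause.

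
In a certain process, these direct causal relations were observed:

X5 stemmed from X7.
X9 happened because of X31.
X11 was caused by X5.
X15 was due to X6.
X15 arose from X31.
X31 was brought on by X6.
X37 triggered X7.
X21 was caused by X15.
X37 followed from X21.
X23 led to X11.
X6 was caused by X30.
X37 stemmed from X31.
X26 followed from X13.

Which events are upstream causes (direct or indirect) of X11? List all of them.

Immediate causes of X11: X5, X23.
Further upstream: X30, X6, X31, X15, X21, X37, X7.

X15, X21, X23, X30, X31, X37, X5, X6, X7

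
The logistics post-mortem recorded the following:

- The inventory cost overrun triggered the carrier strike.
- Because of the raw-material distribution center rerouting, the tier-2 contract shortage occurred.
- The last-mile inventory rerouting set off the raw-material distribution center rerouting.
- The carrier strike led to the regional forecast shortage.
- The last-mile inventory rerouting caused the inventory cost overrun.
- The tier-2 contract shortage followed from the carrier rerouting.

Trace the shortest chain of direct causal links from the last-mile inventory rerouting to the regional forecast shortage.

the last-mile inventory rerouting → the inventory cost overrun
the inventory cost overrun → the carrier strike
the carrier strike → the regional forecast shortage
Length: 3 steps.

the last-mile inventory rerouting → the inventory cost overrun → the carrier strike → the regional forecast shortage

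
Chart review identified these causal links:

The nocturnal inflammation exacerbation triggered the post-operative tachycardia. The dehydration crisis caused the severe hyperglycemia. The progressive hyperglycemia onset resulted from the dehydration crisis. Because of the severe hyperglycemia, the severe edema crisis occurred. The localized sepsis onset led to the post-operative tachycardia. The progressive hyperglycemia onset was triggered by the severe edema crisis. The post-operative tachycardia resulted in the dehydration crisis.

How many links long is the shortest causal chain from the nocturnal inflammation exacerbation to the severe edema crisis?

4

Shortest chain: the nocturnal inflammation exacerbation → the post-operative tachycardia → the dehydration crisis → the severe hyperglycemia → the severe edema crisis.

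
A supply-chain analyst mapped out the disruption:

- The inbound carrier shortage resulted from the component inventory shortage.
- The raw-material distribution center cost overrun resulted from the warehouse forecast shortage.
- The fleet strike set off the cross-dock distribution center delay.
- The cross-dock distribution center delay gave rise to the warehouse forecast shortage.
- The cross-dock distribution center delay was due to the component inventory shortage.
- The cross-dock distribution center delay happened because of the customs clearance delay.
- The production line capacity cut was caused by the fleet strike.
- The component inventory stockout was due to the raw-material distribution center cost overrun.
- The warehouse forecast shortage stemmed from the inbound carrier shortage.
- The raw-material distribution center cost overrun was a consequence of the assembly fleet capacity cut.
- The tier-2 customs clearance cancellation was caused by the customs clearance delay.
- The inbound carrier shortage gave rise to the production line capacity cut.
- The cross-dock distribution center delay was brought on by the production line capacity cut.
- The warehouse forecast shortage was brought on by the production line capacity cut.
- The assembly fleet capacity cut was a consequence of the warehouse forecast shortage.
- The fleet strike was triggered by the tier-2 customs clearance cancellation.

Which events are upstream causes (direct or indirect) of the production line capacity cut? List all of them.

Immediate causes of the production line capacity cut: the inbound carrier shortage, the fleet strike.
Further upstream: the component inventory shortage, the customs clearance delay, the tier-2 customs clearance cancellation.

the component inventory shortage, the customs clearance delay, the fleet strike, the inbound carrier shortage, the tier-2 customs clearance cancellation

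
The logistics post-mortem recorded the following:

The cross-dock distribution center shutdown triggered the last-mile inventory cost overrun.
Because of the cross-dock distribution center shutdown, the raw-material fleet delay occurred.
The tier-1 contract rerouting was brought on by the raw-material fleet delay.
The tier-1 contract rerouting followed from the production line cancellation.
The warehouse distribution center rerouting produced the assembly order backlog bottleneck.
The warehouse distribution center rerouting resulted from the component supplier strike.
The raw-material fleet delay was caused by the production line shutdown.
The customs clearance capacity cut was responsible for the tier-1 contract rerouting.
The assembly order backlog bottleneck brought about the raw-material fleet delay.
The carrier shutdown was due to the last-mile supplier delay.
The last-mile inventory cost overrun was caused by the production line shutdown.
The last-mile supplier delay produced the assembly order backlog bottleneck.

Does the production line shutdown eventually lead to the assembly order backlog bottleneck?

No

The production line shutdown leads to the raw-material fleet delay, the tier-1 contract rerouting, the last-mile inventory cost overrun; the assembly order backlog bottleneck is not among them.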